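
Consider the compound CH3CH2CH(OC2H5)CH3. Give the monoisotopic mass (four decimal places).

102.1045

Atom tally by fragment:
  CH3 → C:1 H:3
  CH2 → C:1 H:2
  CH(OC2H5) → C:3 H:6 O:1
  CH3 → C:1 H:3
Element totals:
  C: 6
  H: 14
  O: 1
Molecular formula: C6H14O.
  M = 6(12.0) + 14(1.007825) + 15.994915
    = 72.000000 + 14.109550 + 15.994915 = 102.104465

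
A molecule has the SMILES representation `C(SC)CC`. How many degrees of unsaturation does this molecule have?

0

Atom tally by fragment:
  CH3SCH2 → C:2 H:5 S:1
  CH2 → C:1 H:2
  CH3 → C:1 H:3
Element totals:
  C: 4
  H: 10
  S: 1
Molecular formula: C4H10S.
DoU = (2C + 2 + N − H − X) / 2 = (2·4 + 2 + 0 − 10 − 0) / 2 = 0.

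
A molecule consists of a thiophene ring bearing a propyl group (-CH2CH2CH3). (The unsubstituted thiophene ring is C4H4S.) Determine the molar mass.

126.22 g/mol

Atom tally by fragment:
  thiophene ring core → C:4 H:4 S:1
  (− 1 ring H displaced by substituents)
  + CH2CH2CH3 → C:3 H:7
Element totals:
  C: 7
  H: 10
  S: 1
Molecular formula: C7H10S.
  M = 7(12.011) + 10(1.008) + 32.06
    = 84.077 + 10.080 + 32.060 = 126.217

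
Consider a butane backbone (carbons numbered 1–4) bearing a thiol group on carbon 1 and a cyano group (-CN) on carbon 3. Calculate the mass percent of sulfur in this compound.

Atom tally by fragment:
  HSCH2 → C:1 H:3 S:1
  CH2 → C:1 H:2
  CH(CN) → C:2 H:1 N:1
  CH3 → C:1 H:3
Element totals:
  C: 5
  H: 9
  N: 1
  S: 1
Molecular formula: C5H9NS.
Molar mass = 115.194 g/mol.
Mass from S: 1 × 32.06 = 32.060 g/mol.
%S = 32.060 / 115.194 × 100 = 27.83%.

27.83%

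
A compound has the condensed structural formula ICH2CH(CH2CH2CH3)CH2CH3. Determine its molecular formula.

Atom tally by fragment:
  ICH2 → C:1 H:2 I:1
  CH(CH2CH2CH3) → C:4 H:8
  CH2 → C:1 H:2
  CH3 → C:1 H:3
Element totals:
  C: 7
  H: 15
  I: 1

C7H15I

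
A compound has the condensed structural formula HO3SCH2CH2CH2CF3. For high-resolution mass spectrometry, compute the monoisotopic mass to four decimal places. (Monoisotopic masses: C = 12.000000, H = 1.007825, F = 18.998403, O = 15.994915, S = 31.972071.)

Atom tally by fragment:
  HO3SCH2 → C:1 H:3 S:1 O:3
  CH2 → C:1 H:2
  CH2CF3 → C:2 H:2 F:3
Element totals:
  C: 4
  H: 7
  F: 3
  O: 3
  S: 1
Molecular formula: C4H7F3O3S.
  M = 4(12.0) + 7(1.007825) + 3(18.998403) + 3(15.994915) + 31.972071
    = 48.000000 + 7.054775 + 56.995209 + 47.984745 + 31.972071 = 192.006800

192.0068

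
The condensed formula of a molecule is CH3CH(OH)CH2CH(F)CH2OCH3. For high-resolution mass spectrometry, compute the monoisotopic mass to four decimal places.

Element totals:
  C: 6
  H: 13
  F: 1
  O: 2
Molecular formula: C6H13FO2.
  M = 6(12.0) + 13(1.007825) + 18.998403 + 2(15.994915)
    = 72.000000 + 13.101725 + 18.998403 + 31.989830 = 136.089958

136.0900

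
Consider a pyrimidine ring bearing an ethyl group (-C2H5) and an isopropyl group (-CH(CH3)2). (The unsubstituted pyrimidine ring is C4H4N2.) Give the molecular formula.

C9H14N2

Atom tally by fragment:
  pyrimidine ring core → C:4 H:4 N:2
  (− 2 ring H displaced by substituents)
  + C2H5 → C:2 H:5
  + CH(CH3)2 → C:3 H:7
Element totals:
  C: 9
  H: 14
  N: 2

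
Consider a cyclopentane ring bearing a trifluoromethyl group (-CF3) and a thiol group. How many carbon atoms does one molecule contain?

6

Atom tally by fragment:
  cyclopentane ring core → C:5 H:10
  (− 2 ring H displaced by substituents)
  + CF3 → C:1 F:3
  + SH → S:1 H:1
Element totals:
  C: 6
  H: 9
  F: 3
  S: 1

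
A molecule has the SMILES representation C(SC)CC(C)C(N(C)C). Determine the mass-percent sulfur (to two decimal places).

Atom tally by fragment:
  CH3SCH2 → C:2 H:5 S:1
  CH2 → C:1 H:2
  CH(CH3) → C:2 H:4
  CH2N(CH3)2 → C:3 H:8 N:1
Element totals:
  C: 8
  H: 19
  N: 1
  S: 1
Molecular formula: C8H19NS.
Molar mass = 161.307 g/mol.
Mass from S: 1 × 32.06 = 32.060 g/mol.
%S = 32.060 / 161.307 × 100 = 19.88%.

19.88%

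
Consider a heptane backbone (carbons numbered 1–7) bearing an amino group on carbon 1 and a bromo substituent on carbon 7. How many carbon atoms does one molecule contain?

Atom tally by fragment:
  H2NCH2 → C:1 H:4 N:1
  CH2 → C:1 H:2
  CH2 → C:1 H:2
  CH2 → C:1 H:2
  CH2 → C:1 H:2
  CH2 → C:1 H:2
  CH2Br → C:1 H:2 Br:1
Element totals:
  C: 7
  H: 16
  Br: 1
  N: 1

7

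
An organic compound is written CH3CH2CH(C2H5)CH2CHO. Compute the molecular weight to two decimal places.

114.19 g/mol

Element totals:
  C: 7
  H: 14
  O: 1
Molecular formula: C7H14O.
  M = 7(12.011) + 14(1.008) + 15.999
    = 84.077 + 14.112 + 15.999 = 114.188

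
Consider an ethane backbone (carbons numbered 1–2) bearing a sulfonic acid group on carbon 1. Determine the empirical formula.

C2H6O3S

Atom tally by fragment:
  HO3SCH2 → C:1 H:3 S:1 O:3
  CH3 → C:1 H:3
Element totals:
  C: 2
  H: 6
  O: 3
  S: 1
Molecular formula: C2H6O3S.
gcd of subscripts (2, 6, 3, 1) = 1, so the empirical formula equals the molecular formula.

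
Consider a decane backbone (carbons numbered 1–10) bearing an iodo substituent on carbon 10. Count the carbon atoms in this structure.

Atom tally by fragment:
  CH3 → C:1 H:3
  CH2 → C:1 H:2
  CH2 → C:1 H:2
  CH2 → C:1 H:2
  CH2 → C:1 H:2
  CH2 → C:1 H:2
  CH2 → C:1 H:2
  CH2 → C:1 H:2
  CH2 → C:1 H:2
  CH2I → C:1 H:2 I:1
Element totals:
  C: 10
  H: 21
  I: 1

10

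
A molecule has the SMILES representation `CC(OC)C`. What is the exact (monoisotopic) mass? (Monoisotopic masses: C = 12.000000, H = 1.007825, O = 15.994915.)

Atom tally by fragment:
  CH3 → C:1 H:3
  CH(OCH3) → C:2 H:4 O:1
  CH3 → C:1 H:3
Element totals:
  C: 4
  H: 10
  O: 1
Molecular formula: C4H10O.
  M = 4(12.0) + 10(1.007825) + 15.994915
    = 48.000000 + 10.078250 + 15.994915 = 74.073165

74.0732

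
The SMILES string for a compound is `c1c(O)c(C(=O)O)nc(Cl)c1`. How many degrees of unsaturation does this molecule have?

5

Atom tally by fragment:
  pyridine ring core → C:5 H:5 N:1
  (− 3 ring H displaced by substituents)
  + OH → O:1 H:1
  + COOH → C:1 H:1 O:2
  + Cl → Cl:1
Element totals:
  C: 6
  H: 4
  Cl: 1
  N: 1
  O: 3
Molecular formula: C6H4ClNO3.
DoU = (2C + 2 + N − H − X) / 2 = (2·6 + 2 + 1 − 4 − 1) / 2 = 5.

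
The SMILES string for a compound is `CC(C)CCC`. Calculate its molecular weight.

Atom tally by fragment:
  CH3 → C:1 H:3
  CH(CH3) → C:2 H:4
  CH2 → C:1 H:2
  CH2 → C:1 H:2
  CH3 → C:1 H:3
Element totals:
  C: 6
  H: 14
Molecular formula: C6H14.
  M = 6(12.011) + 14(1.008)
    = 72.066 + 14.112 = 86.178

86.18 g/mol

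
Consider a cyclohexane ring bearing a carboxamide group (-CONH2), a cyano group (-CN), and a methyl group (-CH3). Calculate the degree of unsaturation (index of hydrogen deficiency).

Atom tally by fragment:
  cyclohexane ring core → C:6 H:12
  (− 3 ring H displaced by substituents)
  + CONH2 → C:1 H:2 O:1 N:1
  + CN → C:1 N:1
  + CH3 → C:1 H:3
Element totals:
  C: 9
  H: 14
  N: 2
  O: 1
Molecular formula: C9H14N2O.
DoU = (2C + 2 + N − H − X) / 2 = (2·9 + 2 + 2 − 14 − 0) / 2 = 4.

4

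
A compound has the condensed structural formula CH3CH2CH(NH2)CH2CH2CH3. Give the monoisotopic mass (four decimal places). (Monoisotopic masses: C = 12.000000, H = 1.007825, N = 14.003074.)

Element totals:
  C: 6
  H: 15
  N: 1
Molecular formula: C6H15N.
  M = 6(12.0) + 15(1.007825) + 14.003074
    = 72.000000 + 15.117375 + 14.003074 = 101.120449

101.1204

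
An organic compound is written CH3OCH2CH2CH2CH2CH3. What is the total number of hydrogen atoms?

14

Atom tally by fragment:
  CH3OCH2 → C:2 H:5 O:1
  CH2 → C:1 H:2
  CH2 → C:1 H:2
  CH2 → C:1 H:2
  CH3 → C:1 H:3
Element totals:
  C: 6
  H: 14
  O: 1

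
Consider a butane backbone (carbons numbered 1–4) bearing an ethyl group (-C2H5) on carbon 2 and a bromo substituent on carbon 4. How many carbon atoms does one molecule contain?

Atom tally by fragment:
  CH3 → C:1 H:3
  CH(C2H5) → C:3 H:6
  CH2 → C:1 H:2
  CH2Br → C:1 H:2 Br:1
Element totals:
  C: 6
  H: 13
  Br: 1

6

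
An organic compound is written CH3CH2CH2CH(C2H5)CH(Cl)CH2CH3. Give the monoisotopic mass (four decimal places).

Atom tally by fragment:
  CH3 → C:1 H:3
  CH2 → C:1 H:2
  CH2 → C:1 H:2
  CH(C2H5) → C:3 H:6
  CH(Cl) → C:1 H:1 Cl:1
  CH2 → C:1 H:2
  CH3 → C:1 H:3
Element totals:
  C: 9
  H: 19
  Cl: 1
Molecular formula: C9H19Cl.
  M = 9(12.0) + 19(1.007825) + 34.968853
    = 108.000000 + 19.148675 + 34.968853 = 162.117528

162.1175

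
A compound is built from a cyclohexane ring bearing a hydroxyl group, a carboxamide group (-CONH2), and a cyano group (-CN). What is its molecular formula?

C8H12N2O2

Atom tally by fragment:
  cyclohexane ring core → C:6 H:12
  (− 3 ring H displaced by substituents)
  + OH → O:1 H:1
  + CONH2 → C:1 H:2 O:1 N:1
  + CN → C:1 N:1
Element totals:
  C: 8
  H: 12
  N: 2
  O: 2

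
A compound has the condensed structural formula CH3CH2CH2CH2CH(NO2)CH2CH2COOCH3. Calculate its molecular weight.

Element totals:
  C: 9
  H: 17
  N: 1
  O: 4
Molecular formula: C9H17NO4.
  M = 9(12.011) + 17(1.008) + 14.007 + 4(15.999)
    = 108.099 + 17.136 + 14.007 + 63.996 = 203.238

203.24 g/mol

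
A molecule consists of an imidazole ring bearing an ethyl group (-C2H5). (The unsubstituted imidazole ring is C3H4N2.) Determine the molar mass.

96.13 g/mol

Atom tally by fragment:
  imidazole ring core → C:3 H:4 N:2
  (− 1 ring H displaced by substituents)
  + C2H5 → C:2 H:5
Element totals:
  C: 5
  H: 8
  N: 2
Molecular formula: C5H8N2.
  M = 5(12.011) + 8(1.008) + 2(14.007)
    = 60.055 + 8.064 + 28.014 = 96.133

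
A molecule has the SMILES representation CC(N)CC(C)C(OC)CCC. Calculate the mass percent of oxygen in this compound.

Atom tally by fragment:
  CH3 → C:1 H:3
  CH(NH2) → C:1 H:3 N:1
  CH2 → C:1 H:2
  CH(CH3) → C:2 H:4
  CH(OCH3) → C:2 H:4 O:1
  CH2 → C:1 H:2
  CH2 → C:1 H:2
  CH3 → C:1 H:3
Element totals:
  C: 10
  H: 23
  N: 1
  O: 1
Molecular formula: C10H23NO.
Molar mass = 173.300 g/mol.
Mass from O: 1 × 15.999 = 15.999 g/mol.
%O = 15.999 / 173.300 × 100 = 9.23%.

9.23%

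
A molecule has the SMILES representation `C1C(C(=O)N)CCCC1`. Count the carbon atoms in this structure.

7

Atom tally by fragment:
  cyclohexane ring core → C:6 H:12
  (− 1 ring H displaced by substituents)
  + CONH2 → C:1 H:2 O:1 N:1
Element totals:
  C: 7
  H: 13
  N: 1
  O: 1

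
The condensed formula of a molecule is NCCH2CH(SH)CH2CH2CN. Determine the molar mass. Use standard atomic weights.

Element totals:
  C: 6
  H: 8
  N: 2
  S: 1
Molecular formula: C6H8N2S.
  M = 6(12.011) + 8(1.008) + 2(14.007) + 32.06
    = 72.066 + 8.064 + 28.014 + 32.060 = 140.204

140.20 g/mol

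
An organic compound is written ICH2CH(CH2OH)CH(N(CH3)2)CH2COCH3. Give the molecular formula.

Atom tally by fragment:
  ICH2 → C:1 H:2 I:1
  CH(CH2OH) → C:2 H:4 O:1
  CH(N(CH3)2) → C:3 H:7 N:1
  CH2COCH3 → C:3 H:5 O:1
Element totals:
  C: 9
  H: 18
  I: 1
  N: 1
  O: 2

C9H18INO2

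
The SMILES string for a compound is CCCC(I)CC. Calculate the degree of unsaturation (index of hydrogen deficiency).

Atom tally by fragment:
  CH3 → C:1 H:3
  CH2 → C:1 H:2
  CH2 → C:1 H:2
  CH(I) → C:1 H:1 I:1
  CH2 → C:1 H:2
  CH3 → C:1 H:3
Element totals:
  C: 6
  H: 13
  I: 1
Molecular formula: C6H13I.
DoU = (2C + 2 + N − H − X) / 2 = (2·6 + 2 + 0 − 13 − 1) / 2 = 0.

0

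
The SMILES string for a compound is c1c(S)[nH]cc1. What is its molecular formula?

C4H5NS

Atom tally by fragment:
  pyrrole ring core → C:4 H:5 N:1
  (− 1 ring H displaced by substituents)
  + SH → S:1 H:1
Element totals:
  C: 4
  H: 5
  N: 1
  S: 1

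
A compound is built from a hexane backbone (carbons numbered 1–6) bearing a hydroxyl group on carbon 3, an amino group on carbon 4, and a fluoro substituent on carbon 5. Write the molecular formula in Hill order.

C6H14FNO

Atom tally by fragment:
  CH3 → C:1 H:3
  CH2 → C:1 H:2
  CH(OH) → C:1 H:2 O:1
  CH(NH2) → C:1 H:3 N:1
  CH(F) → C:1 H:1 F:1
  CH3 → C:1 H:3
Element totals:
  C: 6
  H: 14
  F: 1
  N: 1
  O: 1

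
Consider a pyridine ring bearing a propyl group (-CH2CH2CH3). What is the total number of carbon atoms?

8

Atom tally by fragment:
  pyridine ring core → C:5 H:5 N:1
  (− 1 ring H displaced by substituents)
  + CH2CH2CH3 → C:3 H:7
Element totals:
  C: 8
  H: 11
  N: 1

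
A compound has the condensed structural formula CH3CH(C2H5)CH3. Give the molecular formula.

Atom tally by fragment:
  CH3 → C:1 H:3
  CH(C2H5) → C:3 H:6
  CH3 → C:1 H:3
Element totals:
  C: 5
  H: 12

C5H12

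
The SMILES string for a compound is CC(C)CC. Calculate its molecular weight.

72.15 g/mol

Atom tally by fragment:
  CH3 → C:1 H:3
  CH(CH3) → C:2 H:4
  CH2 → C:1 H:2
  CH3 → C:1 H:3
Element totals:
  C: 5
  H: 12
Molecular formula: C5H12.
  M = 5(12.011) + 12(1.008)
    = 60.055 + 12.096 = 72.151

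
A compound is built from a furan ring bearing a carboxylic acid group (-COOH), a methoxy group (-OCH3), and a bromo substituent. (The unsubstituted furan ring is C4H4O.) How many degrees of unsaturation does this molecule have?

Atom tally by fragment:
  furan ring core → C:4 H:4 O:1
  (− 3 ring H displaced by substituents)
  + COOH → C:1 H:1 O:2
  + OCH3 → C:1 H:3 O:1
  + Br → Br:1
Element totals:
  C: 6
  H: 5
  Br: 1
  O: 4
Molecular formula: C6H5BrO4.
DoU = (2C + 2 + N − H − X) / 2 = (2·6 + 2 + 0 − 5 − 1) / 2 = 4.

4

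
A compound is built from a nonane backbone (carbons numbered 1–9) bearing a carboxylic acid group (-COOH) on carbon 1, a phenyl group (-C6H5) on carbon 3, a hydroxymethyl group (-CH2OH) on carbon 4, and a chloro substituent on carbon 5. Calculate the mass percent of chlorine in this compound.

Atom tally by fragment:
  HOOCCH2 → C:2 H:3 O:2
  CH2 → C:1 H:2
  CH(C6H5) → C:7 H:6
  CH(CH2OH) → C:2 H:4 O:1
  CH(Cl) → C:1 H:1 Cl:1
  CH2 → C:1 H:2
  CH2 → C:1 H:2
  CH2 → C:1 H:2
  CH3 → C:1 H:3
Element totals:
  C: 17
  H: 25
  Cl: 1
  O: 3
Molecular formula: C17H25ClO3.
Molar mass = 312.834 g/mol.
Mass from Cl: 1 × 35.45 = 35.450 g/mol.
%Cl = 35.450 / 312.834 × 100 = 11.33%.

11.33%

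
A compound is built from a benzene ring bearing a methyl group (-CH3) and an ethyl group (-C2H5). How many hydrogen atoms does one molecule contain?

Atom tally by fragment:
  benzene ring core → C:6 H:6
  (− 2 ring H displaced by substituents)
  + CH3 → C:1 H:3
  + C2H5 → C:2 H:5
Element totals:
  C: 9
  H: 12

12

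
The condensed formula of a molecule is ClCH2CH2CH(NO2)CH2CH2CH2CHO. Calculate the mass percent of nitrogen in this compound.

7.23%

Element totals:
  C: 7
  H: 12
  Cl: 1
  N: 1
  O: 3
Molecular formula: C7H12ClNO3.
Molar mass = 193.627 g/mol.
Mass from N: 1 × 14.007 = 14.007 g/mol.
%N = 14.007 / 193.627 × 100 = 7.23%.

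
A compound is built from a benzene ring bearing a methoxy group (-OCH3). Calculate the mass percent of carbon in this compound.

Atom tally by fragment:
  benzene ring core → C:6 H:6
  (− 1 ring H displaced by substituents)
  + OCH3 → C:1 H:3 O:1
Element totals:
  C: 7
  H: 8
  O: 1
Molecular formula: C7H8O.
Molar mass = 108.140 g/mol.
Mass from C: 7 × 12.011 = 84.077 g/mol.
%C = 84.077 / 108.140 × 100 = 77.75%.

77.75%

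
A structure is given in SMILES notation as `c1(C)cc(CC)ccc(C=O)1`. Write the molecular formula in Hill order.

Atom tally by fragment:
  benzene ring core → C:6 H:6
  (− 3 ring H displaced by substituents)
  + CH3 → C:1 H:3
  + C2H5 → C:2 H:5
  + CHO → C:1 H:1 O:1
Element totals:
  C: 10
  H: 12
  O: 1

C10H12O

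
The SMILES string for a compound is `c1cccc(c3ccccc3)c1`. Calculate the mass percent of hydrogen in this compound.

Atom tally by fragment:
  benzene ring core → C:6 H:6
  (− 1 ring H displaced by substituents)
  + C6H5 → C:6 H:5
Element totals:
  C: 12
  H: 10
Molecular formula: C12H10.
Molar mass = 154.212 g/mol.
Mass from H: 10 × 1.008 = 10.080 g/mol.
%H = 10.080 / 154.212 × 100 = 6.54%.

6.54%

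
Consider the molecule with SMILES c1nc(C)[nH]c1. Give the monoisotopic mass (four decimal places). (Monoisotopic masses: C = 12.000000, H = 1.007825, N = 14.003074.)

82.0531

Atom tally by fragment:
  imidazole ring core → C:3 H:4 N:2
  (− 1 ring H displaced by substituents)
  + CH3 → C:1 H:3
Element totals:
  C: 4
  H: 6
  N: 2
Molecular formula: C4H6N2.
  M = 4(12.0) + 6(1.007825) + 2(14.003074)
    = 48.000000 + 6.046950 + 28.006148 = 82.053098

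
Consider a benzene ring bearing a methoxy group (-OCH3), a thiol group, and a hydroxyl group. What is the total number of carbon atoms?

7

Atom tally by fragment:
  benzene ring core → C:6 H:6
  (− 3 ring H displaced by substituents)
  + OCH3 → C:1 H:3 O:1
  + SH → S:1 H:1
  + OH → O:1 H:1
Element totals:
  C: 7
  H: 8
  O: 2
  S: 1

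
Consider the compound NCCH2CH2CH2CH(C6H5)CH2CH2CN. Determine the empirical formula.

Atom tally by fragment:
  NCCH2 → C:2 H:2 N:1
  CH2 → C:1 H:2
  CH2 → C:1 H:2
  CH(C6H5) → C:7 H:6
  CH2 → C:1 H:2
  CH2CN → C:2 H:2 N:1
Element totals:
  C: 14
  H: 16
  N: 2
Molecular formula: C14H16N2.
gcd of subscripts = 2; dividing each by 2:
  C: 14/2 = 7
  H: 16/2 = 8
  N: 2/2 = 1

C7H8N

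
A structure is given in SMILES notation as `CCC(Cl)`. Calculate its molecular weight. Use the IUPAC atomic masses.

78.54 g/mol

Atom tally by fragment:
  CH3 → C:1 H:3
  CH2 → C:1 H:2
  CH2Cl → C:1 H:2 Cl:1
Element totals:
  C: 3
  H: 7
  Cl: 1
Molecular formula: C3H7Cl.
  M = 3(12.011) + 7(1.008) + 35.45
    = 36.033 + 7.056 + 35.450 = 78.539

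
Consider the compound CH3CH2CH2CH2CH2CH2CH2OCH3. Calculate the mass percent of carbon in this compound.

73.78%

Atom tally by fragment:
  CH3 → C:1 H:3
  CH2 → C:1 H:2
  CH2 → C:1 H:2
  CH2 → C:1 H:2
  CH2 → C:1 H:2
  CH2 → C:1 H:2
  CH2OCH3 → C:2 H:5 O:1
Element totals:
  C: 8
  H: 18
  O: 1
Molecular formula: C8H18O.
Molar mass = 130.231 g/mol.
Mass from C: 8 × 12.011 = 96.088 g/mol.
%C = 96.088 / 130.231 × 100 = 73.78%.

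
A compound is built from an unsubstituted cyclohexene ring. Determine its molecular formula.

Atom tally by fragment:
  cyclohexene ring core → C:6 H:10
Element totals:
  C: 6
  H: 10

C6H10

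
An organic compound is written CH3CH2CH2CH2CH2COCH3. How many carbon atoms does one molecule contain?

7

Atom tally by fragment:
  CH3 → C:1 H:3
  CH2 → C:1 H:2
  CH2 → C:1 H:2
  CH2 → C:1 H:2
  CH2COCH3 → C:3 H:5 O:1
Element totals:
  C: 7
  H: 14
  O: 1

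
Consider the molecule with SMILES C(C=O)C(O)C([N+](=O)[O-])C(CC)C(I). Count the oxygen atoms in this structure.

Atom tally by fragment:
  OHCCH2 → C:2 H:3 O:1
  CH(OH) → C:1 H:2 O:1
  CH(NO2) → C:1 H:1 N:1 O:2
  CH(C2H5) → C:3 H:6
  CH2I → C:1 H:2 I:1
Element totals:
  C: 8
  H: 14
  I: 1
  N: 1
  O: 4

4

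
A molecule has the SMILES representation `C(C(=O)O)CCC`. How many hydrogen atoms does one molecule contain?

10

Atom tally by fragment:
  HOOCCH2 → C:2 H:3 O:2
  CH2 → C:1 H:2
  CH2 → C:1 H:2
  CH3 → C:1 H:3
Element totals:
  C: 5
  H: 10
  O: 2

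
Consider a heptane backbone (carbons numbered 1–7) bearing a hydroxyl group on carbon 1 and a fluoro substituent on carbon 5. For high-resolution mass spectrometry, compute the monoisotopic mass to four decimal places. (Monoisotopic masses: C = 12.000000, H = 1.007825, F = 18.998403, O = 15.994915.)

Atom tally by fragment:
  HOCH2 → C:1 H:3 O:1
  CH2 → C:1 H:2
  CH2 → C:1 H:2
  CH2 → C:1 H:2
  CH(F) → C:1 H:1 F:1
  CH2 → C:1 H:2
  CH3 → C:1 H:3
Element totals:
  C: 7
  H: 15
  F: 1
  O: 1
Molecular formula: C7H15FO.
  M = 7(12.0) + 15(1.007825) + 18.998403 + 15.994915
    = 84.000000 + 15.117375 + 18.998403 + 15.994915 = 134.110693

134.1107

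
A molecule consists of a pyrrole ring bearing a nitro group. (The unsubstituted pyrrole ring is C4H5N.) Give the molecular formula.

C4H4N2O2

Atom tally by fragment:
  pyrrole ring core → C:4 H:5 N:1
  (− 1 ring H displaced by substituents)
  + NO2 → N:1 O:2
Element totals:
  C: 4
  H: 4
  N: 2
  O: 2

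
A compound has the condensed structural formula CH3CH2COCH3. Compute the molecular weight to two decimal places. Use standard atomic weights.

72.11 g/mol

Atom tally by fragment:
  CH3 → C:1 H:3
  CH2COCH3 → C:3 H:5 O:1
Element totals:
  C: 4
  H: 8
  O: 1
Molecular formula: C4H8O.
  M = 4(12.011) + 8(1.008) + 15.999
    = 48.044 + 8.064 + 15.999 = 72.107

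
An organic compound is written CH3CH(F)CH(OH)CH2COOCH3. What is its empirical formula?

Element totals:
  C: 6
  H: 11
  F: 1
  O: 3
Molecular formula: C6H11FO3.
gcd of subscripts (6, 1, 11, 3) = 1, so the empirical formula equals the molecular formula.

C6H11FO3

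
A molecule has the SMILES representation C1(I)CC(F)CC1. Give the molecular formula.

C5H8FI

Atom tally by fragment:
  cyclopentane ring core → C:5 H:10
  (− 2 ring H displaced by substituents)
  + I → I:1
  + F → F:1
Element totals:
  C: 5
  H: 8
  F: 1
  I: 1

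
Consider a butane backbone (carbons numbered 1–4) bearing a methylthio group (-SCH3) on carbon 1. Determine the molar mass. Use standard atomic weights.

Atom tally by fragment:
  CH3SCH2 → C:2 H:5 S:1
  CH2 → C:1 H:2
  CH2 → C:1 H:2
  CH3 → C:1 H:3
Element totals:
  C: 5
  H: 12
  S: 1
Molecular formula: C5H12S.
  M = 5(12.011) + 12(1.008) + 32.06
    = 60.055 + 12.096 + 32.060 = 104.211

104.21 g/mol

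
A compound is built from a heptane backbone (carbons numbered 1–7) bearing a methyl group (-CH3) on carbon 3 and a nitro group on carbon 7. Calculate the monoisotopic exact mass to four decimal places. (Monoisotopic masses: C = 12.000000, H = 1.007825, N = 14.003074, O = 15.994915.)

Atom tally by fragment:
  CH3 → C:1 H:3
  CH2 → C:1 H:2
  CH(CH3) → C:2 H:4
  CH2 → C:1 H:2
  CH2 → C:1 H:2
  CH2 → C:1 H:2
  CH2NO2 → C:1 H:2 N:1 O:2
Element totals:
  C: 8
  H: 17
  N: 1
  O: 2
Molecular formula: C8H17NO2.
  M = 8(12.0) + 17(1.007825) + 14.003074 + 2(15.994915)
    = 96.000000 + 17.133025 + 14.003074 + 31.989830 = 159.125929

159.1259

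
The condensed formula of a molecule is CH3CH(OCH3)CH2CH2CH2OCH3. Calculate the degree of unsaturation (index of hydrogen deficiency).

Element totals:
  C: 7
  H: 16
  O: 2
Molecular formula: C7H16O2.
DoU = (2C + 2 + N − H − X) / 2 = (2·7 + 2 + 0 − 16 − 0) / 2 = 0.

0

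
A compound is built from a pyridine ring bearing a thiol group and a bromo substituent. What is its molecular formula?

C5H4BrNS

Atom tally by fragment:
  pyridine ring core → C:5 H:5 N:1
  (− 2 ring H displaced by substituents)
  + SH → S:1 H:1
  + Br → Br:1
Element totals:
  C: 5
  H: 4
  Br: 1
  N: 1
  S: 1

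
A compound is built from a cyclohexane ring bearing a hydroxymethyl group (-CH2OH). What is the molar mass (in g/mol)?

114.19 g/mol

Atom tally by fragment:
  cyclohexane ring core → C:6 H:12
  (− 1 ring H displaced by substituents)
  + CH2OH → C:1 H:3 O:1
Element totals:
  C: 7
  H: 14
  O: 1
Molecular formula: C7H14O.
  M = 7(12.011) + 14(1.008) + 15.999
    = 84.077 + 14.112 + 15.999 = 114.188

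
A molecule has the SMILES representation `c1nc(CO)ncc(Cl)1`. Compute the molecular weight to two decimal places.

Atom tally by fragment:
  pyrimidine ring core → C:4 H:4 N:2
  (− 2 ring H displaced by substituents)
  + CH2OH → C:1 H:3 O:1
  + Cl → Cl:1
Element totals:
  C: 5
  H: 5
  Cl: 1
  N: 2
  O: 1
Molecular formula: C5H5ClN2O.
  M = 5(12.011) + 5(1.008) + 35.45 + 2(14.007) + 15.999
    = 60.055 + 5.040 + 35.450 + 28.014 + 15.999 = 144.558

144.56 g/mol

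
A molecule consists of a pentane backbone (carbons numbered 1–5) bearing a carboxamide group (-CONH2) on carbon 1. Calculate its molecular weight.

Atom tally by fragment:
  H2NOCCH2 → C:2 H:4 O:1 N:1
  CH2 → C:1 H:2
  CH2 → C:1 H:2
  CH2 → C:1 H:2
  CH3 → C:1 H:3
Element totals:
  C: 6
  H: 13
  N: 1
  O: 1
Molecular formula: C6H13NO.
  M = 6(12.011) + 13(1.008) + 14.007 + 15.999
    = 72.066 + 13.104 + 14.007 + 15.999 = 115.176

115.18 g/mol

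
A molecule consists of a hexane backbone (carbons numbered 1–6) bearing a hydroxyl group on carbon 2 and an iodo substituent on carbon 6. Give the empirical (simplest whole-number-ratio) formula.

C6H13IO

Atom tally by fragment:
  CH3 → C:1 H:3
  CH(OH) → C:1 H:2 O:1
  CH2 → C:1 H:2
  CH2 → C:1 H:2
  CH2 → C:1 H:2
  CH2I → C:1 H:2 I:1
Element totals:
  C: 6
  H: 13
  I: 1
  O: 1
Molecular formula: C6H13IO.
gcd of subscripts (6, 13, 1, 1) = 1, so the empirical formula equals the molecular formula.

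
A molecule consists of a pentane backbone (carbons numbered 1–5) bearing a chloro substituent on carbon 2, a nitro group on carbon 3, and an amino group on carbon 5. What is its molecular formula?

C5H11ClN2O2

Atom tally by fragment:
  CH3 → C:1 H:3
  CH(Cl) → C:1 H:1 Cl:1
  CH(NO2) → C:1 H:1 N:1 O:2
  CH2 → C:1 H:2
  CH2NH2 → C:1 H:4 N:1
Element totals:
  C: 5
  H: 11
  Cl: 1
  N: 2
  O: 2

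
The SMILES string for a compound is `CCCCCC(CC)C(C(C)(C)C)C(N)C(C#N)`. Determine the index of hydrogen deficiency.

Atom tally by fragment:
  CH3 → C:1 H:3
  CH2 → C:1 H:2
  CH2 → C:1 H:2
  CH2 → C:1 H:2
  CH2 → C:1 H:2
  CH(C2H5) → C:3 H:6
  CH(C(CH3)3) → C:5 H:10
  CH(NH2) → C:1 H:3 N:1
  CH2CN → C:2 H:2 N:1
Element totals:
  C: 16
  H: 32
  N: 2
Molecular formula: C16H32N2.
DoU = (2C + 2 + N − H − X) / 2 = (2·16 + 2 + 2 − 32 − 0) / 2 = 2.

2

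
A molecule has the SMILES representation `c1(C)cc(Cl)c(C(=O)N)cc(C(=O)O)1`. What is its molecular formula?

Atom tally by fragment:
  benzene ring core → C:6 H:6
  (− 4 ring H displaced by substituents)
  + CH3 → C:1 H:3
  + Cl → Cl:1
  + CONH2 → C:1 H:2 O:1 N:1
  + COOH → C:1 H:1 O:2
Element totals:
  C: 9
  H: 8
  Cl: 1
  N: 1
  O: 3

C9H8ClNO3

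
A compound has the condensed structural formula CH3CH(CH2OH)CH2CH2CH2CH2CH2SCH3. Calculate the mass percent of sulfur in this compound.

Element totals:
  C: 9
  H: 20
  O: 1
  S: 1
Molecular formula: C9H20OS.
Molar mass = 176.318 g/mol.
Mass from S: 1 × 32.06 = 32.060 g/mol.
%S = 32.060 / 176.318 × 100 = 18.18%.

18.18%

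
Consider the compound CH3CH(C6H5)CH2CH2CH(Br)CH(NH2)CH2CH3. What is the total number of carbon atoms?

Element totals:
  C: 14
  H: 22
  Br: 1
  N: 1

14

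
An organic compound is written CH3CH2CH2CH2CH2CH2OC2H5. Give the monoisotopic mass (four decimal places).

130.1358

Element totals:
  C: 8
  H: 18
  O: 1
Molecular formula: C8H18O.
  M = 8(12.0) + 18(1.007825) + 15.994915
    = 96.000000 + 18.140850 + 15.994915 = 130.135765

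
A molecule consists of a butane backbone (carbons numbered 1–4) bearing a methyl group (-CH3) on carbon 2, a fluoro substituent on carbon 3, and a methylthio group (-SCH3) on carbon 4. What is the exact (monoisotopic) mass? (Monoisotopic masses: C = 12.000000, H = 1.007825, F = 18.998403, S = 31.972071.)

Atom tally by fragment:
  CH3 → C:1 H:3
  CH(CH3) → C:2 H:4
  CH(F) → C:1 H:1 F:1
  CH2SCH3 → C:2 H:5 S:1
Element totals:
  C: 6
  H: 13
  F: 1
  S: 1
Molecular formula: C6H13FS.
  M = 6(12.0) + 13(1.007825) + 18.998403 + 31.972071
    = 72.000000 + 13.101725 + 18.998403 + 31.972071 = 136.072199

136.0722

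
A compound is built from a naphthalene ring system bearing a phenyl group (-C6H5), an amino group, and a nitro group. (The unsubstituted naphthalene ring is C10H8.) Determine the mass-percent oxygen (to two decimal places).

12.11%

Atom tally by fragment:
  naphthalene ring system core → C:10 H:8
  (− 3 ring H displaced by substituents)
  + C6H5 → C:6 H:5
  + NH2 → N:1 H:2
  + NO2 → N:1 O:2
Element totals:
  C: 16
  H: 12
  N: 2
  O: 2
Molecular formula: C16H12N2O2.
Molar mass = 264.284 g/mol.
Mass from O: 2 × 15.999 = 31.998 g/mol.
%O = 31.998 / 264.284 × 100 = 12.11%.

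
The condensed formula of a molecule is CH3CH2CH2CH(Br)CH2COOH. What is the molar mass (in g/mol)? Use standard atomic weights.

Atom tally by fragment:
  CH3 → C:1 H:3
  CH2 → C:1 H:2
  CH2 → C:1 H:2
  CH(Br) → C:1 H:1 Br:1
  CH2COOH → C:2 H:3 O:2
Element totals:
  C: 6
  H: 11
  Br: 1
  O: 2
Molecular formula: C6H11BrO2.
  M = 6(12.011) + 11(1.008) + 79.904 + 2(15.999)
    = 72.066 + 11.088 + 79.904 + 31.998 = 195.056

195.06 g/mol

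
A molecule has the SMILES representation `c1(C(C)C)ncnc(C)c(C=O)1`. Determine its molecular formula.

Atom tally by fragment:
  pyrimidine ring core → C:4 H:4 N:2
  (− 3 ring H displaced by substituents)
  + CH(CH3)2 → C:3 H:7
  + CH3 → C:1 H:3
  + CHO → C:1 H:1 O:1
Element totals:
  C: 9
  H: 12
  N: 2
  O: 1

C9H12N2O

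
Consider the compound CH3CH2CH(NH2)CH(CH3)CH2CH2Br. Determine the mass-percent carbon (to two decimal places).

Element totals:
  C: 7
  H: 16
  Br: 1
  N: 1
Molecular formula: C7H16BrN.
Molar mass = 194.116 g/mol.
Mass from C: 7 × 12.011 = 84.077 g/mol.
%C = 84.077 / 194.116 × 100 = 43.31%.

43.31%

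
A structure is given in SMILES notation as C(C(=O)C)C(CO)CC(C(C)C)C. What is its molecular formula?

Atom tally by fragment:
  CH3COCH2 → C:3 H:5 O:1
  CH(CH2OH) → C:2 H:4 O:1
  CH2 → C:1 H:2
  CH(CH(CH3)2) → C:4 H:8
  CH3 → C:1 H:3
Element totals:
  C: 11
  H: 22
  O: 2

C11H22O2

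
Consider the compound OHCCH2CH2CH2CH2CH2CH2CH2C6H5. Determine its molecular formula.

C14H20O

Atom tally by fragment:
  OHCCH2 → C:2 H:3 O:1
  CH2 → C:1 H:2
  CH2 → C:1 H:2
  CH2 → C:1 H:2
  CH2 → C:1 H:2
  CH2 → C:1 H:2
  CH2C6H5 → C:7 H:7
Element totals:
  C: 14
  H: 20
  O: 1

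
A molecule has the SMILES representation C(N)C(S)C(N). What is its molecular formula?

Atom tally by fragment:
  H2NCH2 → C:1 H:4 N:1
  CH(SH) → C:1 H:2 S:1
  CH2NH2 → C:1 H:4 N:1
Element totals:
  C: 3
  H: 10
  N: 2
  S: 1

C3H10N2S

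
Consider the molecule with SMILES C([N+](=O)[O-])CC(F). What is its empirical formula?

Atom tally by fragment:
  O2NCH2 → C:1 H:2 N:1 O:2
  CH2 → C:1 H:2
  CH2F → C:1 H:2 F:1
Element totals:
  C: 3
  H: 6
  F: 1
  N: 1
  O: 2
Molecular formula: C3H6FNO2.
gcd of subscripts (3, 1, 6, 1, 2) = 1, so the empirical formula equals the molecular formula.

C3H6FNO2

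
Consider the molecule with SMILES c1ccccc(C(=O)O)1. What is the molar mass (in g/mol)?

Atom tally by fragment:
  benzene ring core → C:6 H:6
  (− 1 ring H displaced by substituents)
  + COOH → C:1 H:1 O:2
Element totals:
  C: 7
  H: 6
  O: 2
Molecular formula: C7H6O2.
  M = 7(12.011) + 6(1.008) + 2(15.999)
    = 84.077 + 6.048 + 31.998 = 122.123

122.12 g/mol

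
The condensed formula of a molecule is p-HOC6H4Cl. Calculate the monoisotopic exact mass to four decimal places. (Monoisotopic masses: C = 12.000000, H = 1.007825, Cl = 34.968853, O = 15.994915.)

Atom tally by fragment:
  benzene ring core → C:6 H:6
  (− 2 ring H displaced by substituents)
  + OH → O:1 H:1
  + Cl → Cl:1
Element totals:
  C: 6
  H: 5
  Cl: 1
  O: 1
Molecular formula: C6H5ClO.
  M = 6(12.0) + 5(1.007825) + 34.968853 + 15.994915
    = 72.000000 + 5.039125 + 34.968853 + 15.994915 = 128.002893

128.0029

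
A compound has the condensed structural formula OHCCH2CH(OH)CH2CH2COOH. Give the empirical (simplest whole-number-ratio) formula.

Element totals:
  C: 6
  H: 10
  O: 4
Molecular formula: C6H10O4.
gcd of subscripts = 2; dividing each by 2:
  C: 6/2 = 3
  H: 10/2 = 5
  O: 4/2 = 2

C3H5O2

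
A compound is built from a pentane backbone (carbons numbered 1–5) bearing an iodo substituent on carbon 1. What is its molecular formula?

Atom tally by fragment:
  ICH2 → C:1 H:2 I:1
  CH2 → C:1 H:2
  CH2 → C:1 H:2
  CH2 → C:1 H:2
  CH3 → C:1 H:3
Element totals:
  C: 5
  H: 11
  I: 1

C5H11I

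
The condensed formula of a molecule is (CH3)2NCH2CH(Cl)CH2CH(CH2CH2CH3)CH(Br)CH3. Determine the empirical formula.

C11H23BrClN

Atom tally by fragment:
  (CH3)2NCH2 → C:3 H:8 N:1
  CH(Cl) → C:1 H:1 Cl:1
  CH2 → C:1 H:2
  CH(CH2CH2CH3) → C:4 H:8
  CH(Br) → C:1 H:1 Br:1
  CH3 → C:1 H:3
Element totals:
  C: 11
  H: 23
  Br: 1
  Cl: 1
  N: 1
Molecular formula: C11H23BrClN.
gcd of subscripts (1, 11, 1, 23, 1) = 1, so the empirical formula equals the molecular formula.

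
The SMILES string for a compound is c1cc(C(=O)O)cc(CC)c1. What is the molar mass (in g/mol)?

Atom tally by fragment:
  benzene ring core → C:6 H:6
  (− 2 ring H displaced by substituents)
  + COOH → C:1 H:1 O:2
  + C2H5 → C:2 H:5
Element totals:
  C: 9
  H: 10
  O: 2
Molecular formula: C9H10O2.
  M = 9(12.011) + 10(1.008) + 2(15.999)
    = 108.099 + 10.080 + 31.998 = 150.177

150.18 g/mol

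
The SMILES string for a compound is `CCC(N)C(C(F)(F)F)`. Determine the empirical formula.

C5H10F3N

Atom tally by fragment:
  CH3 → C:1 H:3
  CH2 → C:1 H:2
  CH(NH2) → C:1 H:3 N:1
  CH2CF3 → C:2 H:2 F:3
Element totals:
  C: 5
  H: 10
  F: 3
  N: 1
Molecular formula: C5H10F3N.
gcd of subscripts (5, 3, 10, 1) = 1, so the empirical formula equals the molecular formula.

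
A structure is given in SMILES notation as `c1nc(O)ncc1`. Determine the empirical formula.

Atom tally by fragment:
  pyrimidine ring core → C:4 H:4 N:2
  (− 1 ring H displaced by substituents)
  + OH → O:1 H:1
Element totals:
  C: 4
  H: 4
  N: 2
  O: 1
Molecular formula: C4H4N2O.
gcd of subscripts (4, 4, 2, 1) = 1, so the empirical formula equals the molecular formula.

C4H4N2O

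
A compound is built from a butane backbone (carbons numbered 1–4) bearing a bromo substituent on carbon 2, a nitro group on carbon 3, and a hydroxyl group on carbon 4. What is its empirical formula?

Atom tally by fragment:
  CH3 → C:1 H:3
  CH(Br) → C:1 H:1 Br:1
  CH(NO2) → C:1 H:1 N:1 O:2
  CH2OH → C:1 H:3 O:1
Element totals:
  C: 4
  H: 8
  Br: 1
  N: 1
  O: 3
Molecular formula: C4H8BrNO3.
gcd of subscripts (1, 4, 8, 1, 3) = 1, so the empirical formula equals the molecular formula.

C4H8BrNO3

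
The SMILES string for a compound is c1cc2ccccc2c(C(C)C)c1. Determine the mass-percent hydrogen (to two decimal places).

Atom tally by fragment:
  naphthalene ring system core → C:10 H:8
  (− 1 ring H displaced by substituents)
  + CH(CH3)2 → C:3 H:7
Element totals:
  C: 13
  H: 14
Molecular formula: C13H14.
Molar mass = 170.255 g/mol.
Mass from H: 14 × 1.008 = 14.112 g/mol.
%H = 14.112 / 170.255 × 100 = 8.29%.

8.29%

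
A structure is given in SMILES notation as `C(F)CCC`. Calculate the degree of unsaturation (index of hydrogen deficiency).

0

Atom tally by fragment:
  FCH2 → C:1 H:2 F:1
  CH2 → C:1 H:2
  CH2 → C:1 H:2
  CH3 → C:1 H:3
Element totals:
  C: 4
  H: 9
  F: 1
Molecular formula: C4H9F.
DoU = (2C + 2 + N − H − X) / 2 = (2·4 + 2 + 0 − 9 − 1) / 2 = 0.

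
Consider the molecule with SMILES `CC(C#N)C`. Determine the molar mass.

69.11 g/mol

Atom tally by fragment:
  CH3 → C:1 H:3
  CH(CN) → C:2 H:1 N:1
  CH3 → C:1 H:3
Element totals:
  C: 4
  H: 7
  N: 1
Molecular formula: C4H7N.
  M = 4(12.011) + 7(1.008) + 14.007
    = 48.044 + 7.056 + 14.007 = 69.107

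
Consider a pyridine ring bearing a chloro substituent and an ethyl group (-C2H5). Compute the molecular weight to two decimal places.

Atom tally by fragment:
  pyridine ring core → C:5 H:5 N:1
  (− 2 ring H displaced by substituents)
  + Cl → Cl:1
  + C2H5 → C:2 H:5
Element totals:
  C: 7
  H: 8
  Cl: 1
  N: 1
Molecular formula: C7H8ClN.
  M = 7(12.011) + 8(1.008) + 35.45 + 14.007
    = 84.077 + 8.064 + 35.450 + 14.007 = 141.598

141.60 g/mol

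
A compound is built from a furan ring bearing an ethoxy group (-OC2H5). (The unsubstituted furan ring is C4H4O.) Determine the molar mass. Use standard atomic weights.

112.13 g/mol

Atom tally by fragment:
  furan ring core → C:4 H:4 O:1
  (− 1 ring H displaced by substituents)
  + OC2H5 → C:2 H:5 O:1
Element totals:
  C: 6
  H: 8
  O: 2
Molecular formula: C6H8O2.
  M = 6(12.011) + 8(1.008) + 2(15.999)
    = 72.066 + 8.064 + 31.998 = 112.128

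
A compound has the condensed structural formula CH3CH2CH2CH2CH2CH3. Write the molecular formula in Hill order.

Atom tally by fragment:
  CH3 → C:1 H:3
  CH2 → C:1 H:2
  CH2 → C:1 H:2
  CH2 → C:1 H:2
  CH2 → C:1 H:2
  CH3 → C:1 H:3
Element totals:
  C: 6
  H: 14

C6H14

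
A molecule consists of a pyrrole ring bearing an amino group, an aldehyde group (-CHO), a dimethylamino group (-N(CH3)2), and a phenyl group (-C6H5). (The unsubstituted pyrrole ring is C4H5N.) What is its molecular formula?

C13H15N3O

Atom tally by fragment:
  pyrrole ring core → C:4 H:5 N:1
  (− 4 ring H displaced by substituents)
  + NH2 → N:1 H:2
  + CHO → C:1 H:1 O:1
  + N(CH3)2 → N:1 C:2 H:6
  + C6H5 → C:6 H:5
Element totals:
  C: 13
  H: 15
  N: 3
  O: 1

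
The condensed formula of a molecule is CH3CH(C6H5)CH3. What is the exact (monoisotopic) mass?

Element totals:
  C: 9
  H: 12
Molecular formula: C9H12.
  M = 9(12.0) + 12(1.007825)
    = 108.000000 + 12.093900 = 120.093900

120.0939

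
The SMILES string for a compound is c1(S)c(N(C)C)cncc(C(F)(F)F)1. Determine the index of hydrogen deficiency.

Atom tally by fragment:
  pyridine ring core → C:5 H:5 N:1
  (− 3 ring H displaced by substituents)
  + SH → S:1 H:1
  + N(CH3)2 → N:1 C:2 H:6
  + CF3 → C:1 F:3
Element totals:
  C: 8
  H: 9
  F: 3
  N: 2
  S: 1
Molecular formula: C8H9F3N2S.
DoU = (2C + 2 + N − H − X) / 2 = (2·8 + 2 + 2 − 9 − 3) / 2 = 4.

4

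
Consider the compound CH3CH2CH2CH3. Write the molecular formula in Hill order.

C4H10

Element totals:
  C: 4
  H: 10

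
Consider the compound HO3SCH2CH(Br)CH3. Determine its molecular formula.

C3H7BrO3S

Atom tally by fragment:
  HO3SCH2 → C:1 H:3 S:1 O:3
  CH(Br) → C:1 H:1 Br:1
  CH3 → C:1 H:3
Element totals:
  C: 3
  H: 7
  Br: 1
  O: 3
  S: 1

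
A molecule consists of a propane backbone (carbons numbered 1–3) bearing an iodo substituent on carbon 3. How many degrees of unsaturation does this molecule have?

0

Atom tally by fragment:
  CH3 → C:1 H:3
  CH2 → C:1 H:2
  CH2I → C:1 H:2 I:1
Element totals:
  C: 3
  H: 7
  I: 1
Molecular formula: C3H7I.
DoU = (2C + 2 + N − H − X) / 2 = (2·3 + 2 + 0 − 7 − 1) / 2 = 0.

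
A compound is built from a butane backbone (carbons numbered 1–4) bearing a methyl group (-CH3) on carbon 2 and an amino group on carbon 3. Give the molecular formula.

C5H13N

Atom tally by fragment:
  CH3 → C:1 H:3
  CH(CH3) → C:2 H:4
  CH(NH2) → C:1 H:3 N:1
  CH3 → C:1 H:3
Element totals:
  C: 5
  H: 13
  N: 1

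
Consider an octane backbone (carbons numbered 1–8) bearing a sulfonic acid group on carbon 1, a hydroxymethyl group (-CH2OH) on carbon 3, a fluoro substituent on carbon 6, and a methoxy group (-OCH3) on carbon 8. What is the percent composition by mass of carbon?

44.10%

Atom tally by fragment:
  HO3SCH2 → C:1 H:3 S:1 O:3
  CH2 → C:1 H:2
  CH(CH2OH) → C:2 H:4 O:1
  CH2 → C:1 H:2
  CH2 → C:1 H:2
  CH(F) → C:1 H:1 F:1
  CH2 → C:1 H:2
  CH2OCH3 → C:2 H:5 O:1
Element totals:
  C: 10
  H: 21
  F: 1
  O: 5
  S: 1
Molecular formula: C10H21FO5S.
Molar mass = 272.331 g/mol.
Mass from C: 10 × 12.011 = 120.110 g/mol.
%C = 120.110 / 272.331 × 100 = 44.10%.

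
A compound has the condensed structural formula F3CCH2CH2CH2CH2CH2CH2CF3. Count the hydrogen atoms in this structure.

Element totals:
  C: 8
  H: 12
  F: 6

12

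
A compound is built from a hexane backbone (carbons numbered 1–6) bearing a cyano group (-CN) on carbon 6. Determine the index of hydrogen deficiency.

2

Atom tally by fragment:
  CH3 → C:1 H:3
  CH2 → C:1 H:2
  CH2 → C:1 H:2
  CH2 → C:1 H:2
  CH2 → C:1 H:2
  CH2CN → C:2 H:2 N:1
Element totals:
  C: 7
  H: 13
  N: 1
Molecular formula: C7H13N.
DoU = (2C + 2 + N − H − X) / 2 = (2·7 + 2 + 1 − 13 − 0) / 2 = 2.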